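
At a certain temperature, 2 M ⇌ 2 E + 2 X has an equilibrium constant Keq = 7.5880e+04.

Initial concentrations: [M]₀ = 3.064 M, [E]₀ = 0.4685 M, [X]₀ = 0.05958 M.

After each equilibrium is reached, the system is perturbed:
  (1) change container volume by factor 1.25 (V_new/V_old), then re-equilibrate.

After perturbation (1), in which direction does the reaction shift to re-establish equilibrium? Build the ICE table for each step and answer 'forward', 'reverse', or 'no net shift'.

Q₀ = 8.2993e-05 vs Keq = 7.5880e+04 ⇒ Q<K, forward
Step 1:
                    M           E           X
  Initial       3.064      0.4685     0.05958
  Change       -3.025       3.025       3.025
  Equil       0.03912       3.493       3.084
  solve Keq expr → x = 1.512; check Q = 7.5880e+04
Then change container volume by factor 1.25 (V_new/V_old).
Step 2:
                    M           E           X
  Initial     0.03129       2.795       2.468
  Change    -0.006141    0.006141    0.006141
  Equil       0.02515       2.801       2.474
  solve Keq expr → x = 0.003071; check Q = 7.5880e+04

Direction: forward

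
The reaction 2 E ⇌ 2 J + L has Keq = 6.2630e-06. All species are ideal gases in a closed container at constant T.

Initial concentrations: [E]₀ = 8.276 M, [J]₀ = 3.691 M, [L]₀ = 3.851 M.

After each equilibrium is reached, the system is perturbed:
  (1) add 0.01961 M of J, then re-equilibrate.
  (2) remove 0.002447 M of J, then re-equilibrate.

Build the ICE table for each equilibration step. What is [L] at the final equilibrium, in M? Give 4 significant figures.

Q₀ = 0.766 vs Keq = 6.2630e-06 ⇒ Q>K, reverse
Step 1:
                    E           J           L
  init          8.276       3.691       3.851
  Δ              3.67       -3.67      -1.835
  eq            11.95     0.02106       2.016
  solve Keq expr → x = -1.835; check Q = 6.2630e-06
Then add 0.01961 M of J.
Step 2:
                    E           J           L
  init          11.95     0.04067       2.016
  Δ           0.01952    -0.01952   -0.009762
  eq            11.97     0.02114       2.006
  solve Keq expr → x = -0.009762; check Q = 6.2630e-06
Then remove 0.002447 M of J.
Step 3:
                    E           J           L
  init          11.97     0.01869       2.006
  Δ         -0.002436    0.002436    0.001218
  eq            11.96     0.02113       2.007
  solve Keq expr → x = 0.001218; check Q = 6.2630e-06

[L]_eq = 2.007 M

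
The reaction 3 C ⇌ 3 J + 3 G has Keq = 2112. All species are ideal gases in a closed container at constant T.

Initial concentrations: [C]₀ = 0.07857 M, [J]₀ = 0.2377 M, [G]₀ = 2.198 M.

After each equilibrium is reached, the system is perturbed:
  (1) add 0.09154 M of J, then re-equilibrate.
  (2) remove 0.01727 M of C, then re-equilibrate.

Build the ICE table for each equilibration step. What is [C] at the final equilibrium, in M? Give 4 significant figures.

[C]_eq = 0.05721 M

Q₀ = 294 vs Keq = 2112 ⇒ Q<K, forward
Step 1:
                    C           J           G
  Initial     0.07857      0.2377       2.198
  Change     -0.03174     0.03174     0.03174
  Equil       0.04683      0.2694        2.23
  solve Keq expr → x = 0.01058; check Q = 2112
Then add 0.09154 M of J.
Step 2:
                    C           J           G
  Initial     0.04683       0.361        2.23
  Change      0.01325    -0.01325    -0.01325
  Equil       0.06007      0.3477       2.216
  solve Keq expr → x = -0.004416; check Q = 2112
Then remove 0.01727 M of C.
Step 3:
                    C           J           G
  Initial      0.0428      0.3477       2.216
  Change      0.01441    -0.01441    -0.01441
  Equil       0.05721      0.3333       2.202
  solve Keq expr → x = -0.004802; check Q = 2112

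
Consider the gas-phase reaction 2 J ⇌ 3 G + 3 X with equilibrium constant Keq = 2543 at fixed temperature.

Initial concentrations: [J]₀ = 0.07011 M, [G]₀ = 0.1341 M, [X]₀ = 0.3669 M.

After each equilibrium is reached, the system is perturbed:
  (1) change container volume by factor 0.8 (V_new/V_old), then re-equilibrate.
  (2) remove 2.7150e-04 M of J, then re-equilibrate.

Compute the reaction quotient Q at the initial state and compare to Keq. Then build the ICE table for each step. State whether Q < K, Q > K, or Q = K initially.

Q₀ = 0.02423 vs Keq = 2543 ⇒ Q<K, forward
Step 1:
                    J           G           X
  init        0.07011      0.1341      0.3669
  Δ          -0.06937       0.104       0.104
  eq       7.4483e-04      0.2381      0.4709
  solve Keq expr → x = 0.03468; check Q = 2543
Then change container volume by factor 0.8 (V_new/V_old).
Step 2:
                    J           G           X
  init     9.3103e-04      0.2977      0.5887
  Δ        5.1519e-04 -7.7279e-04 -7.7279e-04
  eq         0.001446      0.2969      0.5879
  solve Keq expr → x = -2.5760e-04; check Q = 2543
Then remove 2.7150e-04 M of J.
Step 3:
                    J           G           X
  init       0.001175      0.2969      0.5879
  Δ        2.6710e-04 -4.0065e-04 -4.0065e-04
  eq         0.001442      0.2965      0.5875
  solve Keq expr → x = -1.3355e-04; check Q = 2543

Q₀ = 0.02423; Q < K (proceeds forward)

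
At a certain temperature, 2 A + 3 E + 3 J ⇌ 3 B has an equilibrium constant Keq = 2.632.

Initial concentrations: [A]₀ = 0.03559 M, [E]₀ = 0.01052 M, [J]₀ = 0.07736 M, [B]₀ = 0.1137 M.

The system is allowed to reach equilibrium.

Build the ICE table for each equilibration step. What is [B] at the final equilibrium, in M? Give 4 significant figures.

[B]_eq = 0.006735 M

Q₀ = 2.1529e+09 vs Keq = 2.632 ⇒ Q>K, reverse
Step 1:
                   A          E          J          B
  init       0.03559    0.01052    0.07736     0.1137
  Δ          0.07131      0.107      0.107     -0.107
  eq          0.1069     0.1175     0.1843   0.006735
  solve Keq expr → x = -0.03566; check Q = 2.632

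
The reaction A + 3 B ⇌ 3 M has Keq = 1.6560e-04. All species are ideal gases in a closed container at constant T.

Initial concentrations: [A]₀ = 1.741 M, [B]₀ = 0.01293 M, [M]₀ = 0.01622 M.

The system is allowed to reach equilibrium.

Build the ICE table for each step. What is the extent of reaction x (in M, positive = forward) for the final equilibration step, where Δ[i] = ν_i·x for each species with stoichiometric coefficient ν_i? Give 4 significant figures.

x = -0.004804 M

Q₀ = 1.134 vs Keq = 1.6560e-04 ⇒ Q>K, reverse
Step 1:
                  A         B         M
  Initial     1.741   0.01293   0.01622
  Change   0.004804   0.01441  -0.01441
  Equil       1.746   0.02734  0.001808
  solve Keq expr → x = -0.004804; check Q = 1.6560e-04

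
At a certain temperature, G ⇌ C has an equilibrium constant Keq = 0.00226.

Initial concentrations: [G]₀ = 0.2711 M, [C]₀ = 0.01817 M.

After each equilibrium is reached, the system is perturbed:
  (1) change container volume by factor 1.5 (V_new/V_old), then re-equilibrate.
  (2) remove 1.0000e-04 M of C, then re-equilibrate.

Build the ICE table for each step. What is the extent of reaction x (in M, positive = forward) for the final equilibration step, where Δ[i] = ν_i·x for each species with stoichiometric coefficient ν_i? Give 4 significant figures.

Q₀ = 0.06702 vs Keq = 0.00226 ⇒ Q>K, reverse
Step 1:
                    G           C
  init         0.2711     0.01817
  Δ           0.01752    -0.01752
  eq           0.2886  6.5228e-04
  solve Keq expr → x = -0.01752; check Q = 0.00226
Then change container volume by factor 1.5 (V_new/V_old).
Step 2:
                    G           C
  init         0.1924  4.3485e-04
  Δ                 0           0
  eq           0.1924  4.3485e-04
  solve Keq expr → x = 0; check Q = 0.00226
Then remove 1.0000e-04 M of C.
Step 3:
                    G           C
  init         0.1924  3.3485e-04
  Δ       -9.9775e-05  9.9775e-05
  eq           0.1923  4.3463e-04
  solve Keq expr → x = 9.9775e-05; check Q = 0.00226

x = 9.9775e-05 M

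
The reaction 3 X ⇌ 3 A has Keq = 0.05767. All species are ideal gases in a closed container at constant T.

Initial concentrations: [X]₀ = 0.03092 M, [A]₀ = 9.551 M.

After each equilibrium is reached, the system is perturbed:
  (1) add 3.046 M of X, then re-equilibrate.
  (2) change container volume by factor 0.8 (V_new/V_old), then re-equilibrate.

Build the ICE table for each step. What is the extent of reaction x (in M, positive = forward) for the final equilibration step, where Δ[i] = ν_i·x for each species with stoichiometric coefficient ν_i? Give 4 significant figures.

x = 0 M

Q₀ = 2.9473e+07 vs Keq = 0.05767 ⇒ Q>K, reverse
Step 1:
                    X           A
  I           0.03092       9.551
  C             6.881      -6.881
  E             6.912        2.67
  solve Keq expr → x = -2.294; check Q = 0.05767
Then add 3.046 M of X.
Step 2:
                    X           A
  I             9.958        2.67
  C           -0.8489      0.8489
  E             9.109       3.519
  solve Keq expr → x = 0.283; check Q = 0.05767
Then change container volume by factor 0.8 (V_new/V_old).
Step 3:
                    X           A
  I             11.39       4.399
  C                 0           0
  E             11.39       4.399
  solve Keq expr → x = 0; check Q = 0.05767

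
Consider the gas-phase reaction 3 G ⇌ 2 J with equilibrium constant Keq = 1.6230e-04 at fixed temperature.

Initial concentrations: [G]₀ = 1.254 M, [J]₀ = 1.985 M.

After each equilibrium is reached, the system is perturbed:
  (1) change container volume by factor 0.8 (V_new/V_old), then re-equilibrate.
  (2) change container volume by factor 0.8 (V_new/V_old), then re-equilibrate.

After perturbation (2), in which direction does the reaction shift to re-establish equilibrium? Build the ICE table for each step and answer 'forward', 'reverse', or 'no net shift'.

Direction: forward

Q₀ = 1.998 vs Keq = 1.6230e-04 ⇒ Q>K, reverse
Step 1:
                  G         J
  Initial     1.254     1.985
  Change       2.82     -1.88
  Equil       4.074    0.1048
  solve Keq expr → x = -0.9401; check Q = 1.6230e-04
Then change container volume by factor 0.8 (V_new/V_old).
Step 2:
                  G         J
  Initial     5.093     0.131
  Change   -0.02178   0.01452
  Equil       5.071    0.1455
  solve Keq expr → x = 0.00726; check Q = 1.6230e-04
Then change container volume by factor 0.8 (V_new/V_old).
Step 3:
                  G         J
  Initial     6.339    0.1819
  Change   -0.03003   0.02002
  Equil       6.309    0.2019
  solve Keq expr → x = 0.01001; check Q = 1.6230e-04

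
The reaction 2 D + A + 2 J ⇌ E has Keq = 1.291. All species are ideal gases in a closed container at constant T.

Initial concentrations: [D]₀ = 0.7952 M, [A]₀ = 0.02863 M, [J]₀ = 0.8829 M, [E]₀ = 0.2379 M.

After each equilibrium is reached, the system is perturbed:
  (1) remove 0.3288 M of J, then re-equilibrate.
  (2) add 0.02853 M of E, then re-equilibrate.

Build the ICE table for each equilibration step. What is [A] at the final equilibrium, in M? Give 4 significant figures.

Q₀ = 16.86 vs Keq = 1.291 ⇒ Q>K, reverse
Step 1:
                    D           A           J           E
  Initial      0.7952     0.02863      0.8829      0.2379
  Change       0.1708     0.08539      0.1708    -0.08539
  Equil         0.966       0.114       1.054      0.1525
  solve Keq expr → x = -0.08539; check Q = 1.291
Then remove 0.3288 M of J.
Step 2:
                    D           A           J           E
  Initial       0.966       0.114      0.7249      0.1525
  Change      0.06132     0.03066     0.06132    -0.03066
  Equil         1.027      0.1447      0.7862      0.1218
  solve Keq expr → x = -0.03066; check Q = 1.291
Then add 0.02853 M of E.
Step 3:
                    D           A           J           E
  Initial       1.027      0.1447      0.7862      0.1504
  Change      0.01874    0.009371     0.01874   -0.009371
  Equil         1.046      0.1541      0.8049       0.141
  solve Keq expr → x = -0.009371; check Q = 1.291

[A]_eq = 0.1541 M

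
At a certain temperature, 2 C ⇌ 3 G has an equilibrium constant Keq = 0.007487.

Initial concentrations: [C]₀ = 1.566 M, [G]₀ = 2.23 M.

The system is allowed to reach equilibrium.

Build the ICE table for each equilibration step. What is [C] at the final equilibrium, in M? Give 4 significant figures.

Q₀ = 4.522 vs Keq = 0.007487 ⇒ Q>K, reverse
Step 1:
                    C           G
  I             1.566        2.23
  C             1.228      -1.842
  E             2.794      0.3881
  solve Keq expr → x = -0.614; check Q = 0.007487

[C]_eq = 2.794 M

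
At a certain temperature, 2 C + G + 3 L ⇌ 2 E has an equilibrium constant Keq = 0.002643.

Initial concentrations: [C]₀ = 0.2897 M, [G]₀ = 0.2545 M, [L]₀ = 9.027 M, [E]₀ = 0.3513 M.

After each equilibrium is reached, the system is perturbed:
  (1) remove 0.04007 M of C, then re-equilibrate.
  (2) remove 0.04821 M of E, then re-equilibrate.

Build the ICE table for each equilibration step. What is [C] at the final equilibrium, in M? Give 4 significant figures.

[C]_eq = 0.3143 M

Q₀ = 0.007855 vs Keq = 0.002643 ⇒ Q>K, reverse
Step 1:
                  C         G         L         E
  init       0.2897    0.2545     9.027    0.3513
  Δ         0.07325   0.03662    0.1099  -0.07325
  eq         0.3629    0.2911     9.137    0.2781
  solve Keq expr → x = -0.03662; check Q = 0.002643
Then remove 0.04007 M of C.
Step 2:
                  C         G         L         E
  init       0.3229    0.2911     9.137    0.2781
  Δ         0.01496  0.007482   0.02244  -0.01496
  eq         0.3378    0.2986     9.159    0.2631
  solve Keq expr → x = -0.007482; check Q = 0.002643
Then remove 0.04821 M of E.
Step 3:
                  C         G         L         E
  init       0.3378    0.2986     9.159    0.2149
  Δ        -0.02358  -0.01179  -0.03537   0.02358
  eq         0.3143    0.2868     9.124    0.2385
  solve Keq expr → x = 0.01179; check Q = 0.002643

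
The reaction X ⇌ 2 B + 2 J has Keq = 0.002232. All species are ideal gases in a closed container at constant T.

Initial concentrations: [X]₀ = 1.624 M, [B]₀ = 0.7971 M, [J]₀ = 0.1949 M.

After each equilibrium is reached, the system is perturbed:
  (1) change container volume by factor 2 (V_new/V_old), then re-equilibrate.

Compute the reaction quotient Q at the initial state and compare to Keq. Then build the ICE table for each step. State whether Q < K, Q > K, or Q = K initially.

Q₀ = 0.01486; Q > K (proceeds reverse)

Q₀ = 0.01486 vs Keq = 0.002232 ⇒ Q>K, reverse
Step 1:
                    X           B           J
  I             1.624      0.7971      0.1949
  C           0.05316     -0.1063     -0.1063
  E             1.677      0.6908     0.08857
  solve Keq expr → x = -0.05316; check Q = 0.002232
Then change container volume by factor 2 (V_new/V_old).
Step 2:
                    X           B           J
  I            0.8386      0.3454     0.04429
  C           -0.0302     0.06039     0.06039
  E            0.8084      0.4058      0.1047
  solve Keq expr → x = 0.0302; check Q = 0.002232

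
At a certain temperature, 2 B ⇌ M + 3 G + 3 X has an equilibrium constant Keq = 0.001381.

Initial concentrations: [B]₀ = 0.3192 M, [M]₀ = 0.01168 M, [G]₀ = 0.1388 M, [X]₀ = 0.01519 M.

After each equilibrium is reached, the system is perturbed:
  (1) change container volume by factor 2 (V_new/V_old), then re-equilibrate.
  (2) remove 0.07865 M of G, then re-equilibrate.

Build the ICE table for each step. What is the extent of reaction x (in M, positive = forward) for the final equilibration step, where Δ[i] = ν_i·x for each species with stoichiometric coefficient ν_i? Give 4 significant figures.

Q₀ = 1.0744e-09 vs Keq = 0.001381 ⇒ Q<K, forward
Step 1:
                   B          M          G          X
  I           0.3192    0.01168     0.1388    0.01519
  C          -0.1423    0.07114     0.2134     0.2134
  E           0.1769    0.08282     0.3522     0.2286
  solve Keq expr → x = 0.07114; check Q = 0.001381
Then change container volume by factor 2 (V_new/V_old).
Step 2:
                   B          M          G          X
  I          0.08846    0.04141     0.1761     0.1143
  C         -0.03704    0.01852    0.05556    0.05556
  E          0.05142    0.05993     0.2317     0.1699
  solve Keq expr → x = 0.01852; check Q = 0.001381
Then remove 0.07865 M of G.
Step 3:
                   B          M          G          X
  I          0.05142    0.05993      0.153     0.1699
  C         -0.01183   0.005915    0.01775    0.01775
  E          0.03959    0.06584     0.1708     0.1876
  solve Keq expr → x = 0.005915; check Q = 0.001381

x = 0.005915 M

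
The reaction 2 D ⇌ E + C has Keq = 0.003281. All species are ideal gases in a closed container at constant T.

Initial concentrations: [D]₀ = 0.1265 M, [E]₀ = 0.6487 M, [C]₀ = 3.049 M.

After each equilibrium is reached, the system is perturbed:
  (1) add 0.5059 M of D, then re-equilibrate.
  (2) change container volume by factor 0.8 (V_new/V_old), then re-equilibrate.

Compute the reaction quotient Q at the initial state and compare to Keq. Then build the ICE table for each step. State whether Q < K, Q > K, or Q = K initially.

Q₀ = 123.6; Q > K (proceeds reverse)

Q₀ = 123.6 vs Keq = 0.003281 ⇒ Q>K, reverse
Step 1:
                  D         E         C
  Initial    0.1265    0.6487     3.049
  Change      1.292    -0.646    -0.646
  Equil       1.418  0.002747     2.403
  solve Keq expr → x = -0.646; check Q = 0.003281
Then add 0.5059 M of D.
Step 2:
                  D         E         C
  Initial     1.924  0.002747     2.403
  Change   -0.00456   0.00228   0.00228
  Equil        1.92  0.005027     2.405
  solve Keq expr → x = 0.00228; check Q = 0.003281
Then change container volume by factor 0.8 (V_new/V_old).
Step 3:
                  D         E         C
  Initial       2.4  0.006284     3.007
  Change          0         0         0
  Equil         2.4  0.006284     3.007
  solve Keq expr → x = 0; check Q = 0.003281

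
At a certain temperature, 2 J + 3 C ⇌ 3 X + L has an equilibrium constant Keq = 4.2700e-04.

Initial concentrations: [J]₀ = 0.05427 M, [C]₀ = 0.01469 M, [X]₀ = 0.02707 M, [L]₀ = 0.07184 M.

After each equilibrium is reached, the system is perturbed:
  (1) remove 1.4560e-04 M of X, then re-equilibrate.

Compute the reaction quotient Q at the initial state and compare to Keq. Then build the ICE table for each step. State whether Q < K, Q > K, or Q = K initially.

Q₀ = 152.6; Q > K (proceeds reverse)

Q₀ = 152.6 vs Keq = 4.2700e-04 ⇒ Q>K, reverse
Step 1:
                   J          C          X          L
  Initial    0.05427    0.01469    0.02707    0.07184
  Change     0.01717    0.02575   -0.02575  -0.008585
  Equil      0.07144    0.04044   0.001316    0.06326
  solve Keq expr → x = -0.008585; check Q = 4.2700e-04
Then remove 1.4560e-04 M of X.
Step 2:
                   J          C          X          L
  Initial    0.07144    0.04044    0.00117    0.06326
  Change  -9.3065e-05 -1.3960e-04 1.3960e-04 4.6532e-05
  Equil      0.07135     0.0403    0.00131     0.0633
  solve Keq expr → x = 4.6532e-05; check Q = 4.2700e-04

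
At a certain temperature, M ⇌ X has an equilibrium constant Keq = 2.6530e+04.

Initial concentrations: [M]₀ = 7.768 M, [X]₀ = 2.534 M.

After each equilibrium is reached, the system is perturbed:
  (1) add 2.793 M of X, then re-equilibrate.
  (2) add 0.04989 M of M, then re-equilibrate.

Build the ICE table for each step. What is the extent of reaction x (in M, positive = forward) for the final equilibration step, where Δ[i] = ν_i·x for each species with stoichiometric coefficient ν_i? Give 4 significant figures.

Q₀ = 0.3262 vs Keq = 2.6530e+04 ⇒ Q<K, forward
Step 1:
                    M           X
  init          7.768       2.534
  Δ            -7.768       7.768
  eq       3.8830e-04        10.3
  solve Keq expr → x = 7.768; check Q = 2.6530e+04
Then add 2.793 M of X.
Step 2:
                    M           X
  init     3.8830e-04       13.09
  Δ        1.0527e-04 -1.0527e-04
  eq       4.9357e-04       13.09
  solve Keq expr → x = -1.0527e-04; check Q = 2.6530e+04
Then add 0.04989 M of M.
Step 3:
                    M           X
  init        0.05038       13.09
  Δ          -0.04989     0.04989
  eq       4.9545e-04       13.14
  solve Keq expr → x = 0.04989; check Q = 2.6530e+04

x = 0.04989 M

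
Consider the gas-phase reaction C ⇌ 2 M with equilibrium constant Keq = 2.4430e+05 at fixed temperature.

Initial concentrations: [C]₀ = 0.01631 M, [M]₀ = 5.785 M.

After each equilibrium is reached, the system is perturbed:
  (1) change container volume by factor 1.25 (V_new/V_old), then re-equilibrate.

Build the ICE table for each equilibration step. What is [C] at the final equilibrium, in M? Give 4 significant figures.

Q₀ = 2052 vs Keq = 2.4430e+05 ⇒ Q<K, forward
Step 1:
                  C         M
  I         0.01631     5.785
  C        -0.01617   0.03234
  E       1.3852e-04     5.817
  solve Keq expr → x = 0.01617; check Q = 2.4430e+05
Then change container volume by factor 1.25 (V_new/V_old).
Step 2:
                  C         M
  I       1.1082e-04     4.654
  C       -2.2162e-05 4.4324e-05
  E       8.8657e-05     4.654
  solve Keq expr → x = 2.2162e-05; check Q = 2.4430e+05

[C]_eq = 8.8657e-05 M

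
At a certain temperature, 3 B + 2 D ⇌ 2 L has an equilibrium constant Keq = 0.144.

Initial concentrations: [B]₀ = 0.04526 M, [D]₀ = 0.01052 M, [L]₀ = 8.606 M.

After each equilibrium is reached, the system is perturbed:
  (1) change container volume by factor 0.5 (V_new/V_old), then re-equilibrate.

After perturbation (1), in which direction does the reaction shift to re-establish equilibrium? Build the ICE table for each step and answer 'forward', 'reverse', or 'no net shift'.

Q₀ = 7.2182e+09 vs Keq = 0.144 ⇒ Q>K, reverse
Step 1:
                  B         D         L
  I         0.04526   0.01052     8.606
  C           3.568     2.379    -2.379
  E           3.613     2.389     6.227
  solve Keq expr → x = -1.189; check Q = 0.144
Then change container volume by factor 0.5 (V_new/V_old).
Step 2:
                  B         D         L
  I           7.227     4.778     12.45
  C          -2.231    -1.488     1.488
  E           4.995     3.291     13.94
  solve Keq expr → x = 0.7438; check Q = 0.144

Direction: forward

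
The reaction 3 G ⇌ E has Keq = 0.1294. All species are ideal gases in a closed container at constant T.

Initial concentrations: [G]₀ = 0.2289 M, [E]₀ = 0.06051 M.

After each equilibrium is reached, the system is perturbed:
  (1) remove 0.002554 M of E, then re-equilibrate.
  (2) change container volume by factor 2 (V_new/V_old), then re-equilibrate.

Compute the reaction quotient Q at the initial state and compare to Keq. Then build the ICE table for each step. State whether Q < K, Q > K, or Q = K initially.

Q₀ = 5.045; Q > K (proceeds reverse)

Q₀ = 5.045 vs Keq = 0.1294 ⇒ Q>K, reverse
Step 1:
                    G           E
  I            0.2289     0.06051
  C            0.1589    -0.05296
  E            0.3878    0.007546
  solve Keq expr → x = -0.05296; check Q = 0.1294
Then remove 0.002554 M of E.
Step 2:
                    G           E
  I            0.3878    0.004992
  C         -0.006536    0.002179
  E            0.3813    0.007171
  solve Keq expr → x = 0.002179; check Q = 0.1294
Then change container volume by factor 2 (V_new/V_old).
Step 3:
                    G           E
  I            0.1906    0.003586
  C          0.007727   -0.002576
  E            0.1984     0.00101
  solve Keq expr → x = -0.002576; check Q = 0.1294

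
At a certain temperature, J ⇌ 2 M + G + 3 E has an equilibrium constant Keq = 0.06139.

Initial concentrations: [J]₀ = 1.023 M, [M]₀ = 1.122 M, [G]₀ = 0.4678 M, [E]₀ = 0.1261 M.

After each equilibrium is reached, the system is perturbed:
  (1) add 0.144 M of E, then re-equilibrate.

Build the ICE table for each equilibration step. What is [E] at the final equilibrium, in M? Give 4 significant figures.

[E]_eq = 0.4246 M

Q₀ = 0.001154 vs Keq = 0.06139 ⇒ Q<K, forward
Step 1:
                   J          M          G          E
  Initial      1.023      1.122     0.4678     0.1261
  Change    -0.08911     0.1782    0.08911     0.2673
  Equil       0.9339        1.3     0.5569     0.3934
  solve Keq expr → x = 0.08911; check Q = 0.06139
Then add 0.144 M of E.
Step 2:
                   J          M          G          E
  Initial     0.9339        1.3     0.5569     0.5374
  Change     0.03762   -0.07523   -0.03762    -0.1128
  Equil       0.9715      1.225     0.5193     0.4246
  solve Keq expr → x = -0.03762; check Q = 0.06139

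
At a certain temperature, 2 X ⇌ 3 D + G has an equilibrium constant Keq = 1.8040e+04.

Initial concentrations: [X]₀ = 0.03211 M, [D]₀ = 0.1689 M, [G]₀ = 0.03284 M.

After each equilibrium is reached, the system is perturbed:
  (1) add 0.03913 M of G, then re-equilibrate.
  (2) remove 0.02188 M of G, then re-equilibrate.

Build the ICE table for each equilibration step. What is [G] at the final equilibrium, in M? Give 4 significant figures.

[G]_eq = 0.06605 M

Q₀ = 0.1535 vs Keq = 1.8040e+04 ⇒ Q<K, forward
Step 1:
                   X          D          G
  I          0.03211     0.1689    0.03284
  C         -0.03194    0.04792    0.01597
  E       1.6607e-04     0.2168    0.04881
  solve Keq expr → x = 0.01597; check Q = 1.8040e+04
Then add 0.03913 M of G.
Step 2:
                   X          D          G
  I       1.6607e-04     0.2168    0.08794
  C       5.6670e-05 -8.5005e-05 -2.8335e-05
  E       2.2274e-04     0.2167    0.08791
  solve Keq expr → x = -2.8335e-05; check Q = 1.8040e+04
Then remove 0.02188 M of G.
Step 3:
                   X          D          G
  I       2.2274e-04     0.2167    0.06603
  C       -2.9616e-05 4.4424e-05 1.4808e-05
  E       1.9312e-04     0.2168    0.06605
  solve Keq expr → x = 1.4808e-05; check Q = 1.8040e+04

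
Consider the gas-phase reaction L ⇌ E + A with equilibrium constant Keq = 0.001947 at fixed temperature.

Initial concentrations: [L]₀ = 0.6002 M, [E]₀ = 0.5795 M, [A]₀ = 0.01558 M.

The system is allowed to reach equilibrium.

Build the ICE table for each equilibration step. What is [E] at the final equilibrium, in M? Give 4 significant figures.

Q₀ = 0.01504 vs Keq = 0.001947 ⇒ Q>K, reverse
Step 1:
                    L           E           A
  init         0.6002      0.5795     0.01558
  Δ           0.01347    -0.01347    -0.01347
  eq           0.6137       0.566    0.002111
  solve Keq expr → x = -0.01347; check Q = 0.001947

[E]_eq = 0.566 M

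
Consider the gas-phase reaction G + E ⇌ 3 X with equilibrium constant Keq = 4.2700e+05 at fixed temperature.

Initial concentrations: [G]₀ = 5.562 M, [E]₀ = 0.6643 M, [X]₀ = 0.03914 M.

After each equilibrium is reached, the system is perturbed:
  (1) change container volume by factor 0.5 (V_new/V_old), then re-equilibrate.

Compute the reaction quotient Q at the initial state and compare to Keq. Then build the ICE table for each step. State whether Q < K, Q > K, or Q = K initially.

Q₀ = 1.6228e-05; Q < K (proceeds forward)

Q₀ = 1.6228e-05 vs Keq = 4.2700e+05 ⇒ Q<K, forward
Step 1:
                  G         E         X
  I           5.562    0.6643   0.03914
  C         -0.6643   -0.6643     1.993
  E           4.898 4.0121e-06     2.032
  solve Keq expr → x = 0.6643; check Q = 4.2700e+05
Then change container volume by factor 0.5 (V_new/V_old).
Step 2:
                  G         E         X
  I           9.795 8.0241e-06     4.064
  C       8.0238e-06 8.0238e-06 -2.4072e-05
  E           9.795 1.6048e-05     4.064
  solve Keq expr → x = -8.0238e-06; check Q = 4.2700e+05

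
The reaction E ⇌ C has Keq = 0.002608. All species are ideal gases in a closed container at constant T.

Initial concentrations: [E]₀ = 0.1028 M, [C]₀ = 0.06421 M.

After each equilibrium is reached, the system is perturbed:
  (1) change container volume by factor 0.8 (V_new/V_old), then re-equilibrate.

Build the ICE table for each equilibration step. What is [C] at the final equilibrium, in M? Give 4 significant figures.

Q₀ = 0.6246 vs Keq = 0.002608 ⇒ Q>K, reverse
Step 1:
                   E          C
  Initial     0.1028    0.06421
  Change     0.06378   -0.06378
  Equil       0.1666 4.3443e-04
  solve Keq expr → x = -0.06378; check Q = 0.002608
Then change container volume by factor 0.8 (V_new/V_old).
Step 2:
                   E          C
  Initial     0.2082 5.4304e-04
  Change           0          0
  Equil       0.2082 5.4304e-04
  solve Keq expr → x = 0; check Q = 0.002608

[C]_eq = 5.4304e-04 M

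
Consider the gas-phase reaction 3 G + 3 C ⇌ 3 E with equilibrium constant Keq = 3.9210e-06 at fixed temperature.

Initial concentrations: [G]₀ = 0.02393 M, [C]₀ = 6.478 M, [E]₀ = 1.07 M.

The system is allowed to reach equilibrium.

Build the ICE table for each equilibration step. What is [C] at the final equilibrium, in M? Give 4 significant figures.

[C]_eq = 7.433 M

Q₀ = 328.9 vs Keq = 3.9210e-06 ⇒ Q>K, reverse
Step 1:
                  G         C         E
  I         0.02393     6.478      1.07
  C          0.9552    0.9552   -0.9552
  E          0.9792     7.433    0.1148
  solve Keq expr → x = -0.3184; check Q = 3.9210e-06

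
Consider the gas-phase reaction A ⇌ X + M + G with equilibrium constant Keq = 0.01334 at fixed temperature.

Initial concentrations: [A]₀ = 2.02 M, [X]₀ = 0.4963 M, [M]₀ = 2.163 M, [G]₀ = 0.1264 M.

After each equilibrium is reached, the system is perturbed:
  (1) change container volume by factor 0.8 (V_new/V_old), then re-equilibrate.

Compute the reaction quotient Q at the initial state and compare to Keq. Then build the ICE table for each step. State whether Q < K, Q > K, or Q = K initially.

Q₀ = 0.06717 vs Keq = 0.01334 ⇒ Q>K, reverse
Step 1:
                    A           X           M           G
  I              2.02      0.4963       2.163      0.1264
  C           0.09267    -0.09267    -0.09267    -0.09267
  E             2.113      0.4036        2.07     0.03373
  solve Keq expr → x = -0.09267; check Q = 0.01334
Then change container volume by factor 0.8 (V_new/V_old).
Step 2:
                    A           X           M           G
  I             2.641      0.5045       2.588     0.04216
  C            0.0141     -0.0141     -0.0141     -0.0141
  E             2.655      0.4904       2.574     0.02806
  solve Keq expr → x = -0.0141; check Q = 0.01334

Q₀ = 0.06717; Q > K (proceeds reverse)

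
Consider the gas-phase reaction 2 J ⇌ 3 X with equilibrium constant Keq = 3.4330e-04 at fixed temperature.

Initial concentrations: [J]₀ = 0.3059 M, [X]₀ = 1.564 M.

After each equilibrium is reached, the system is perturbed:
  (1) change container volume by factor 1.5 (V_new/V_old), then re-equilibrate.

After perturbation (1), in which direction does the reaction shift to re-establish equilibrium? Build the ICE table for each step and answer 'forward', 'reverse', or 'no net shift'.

Q₀ = 40.88 vs Keq = 3.4330e-04 ⇒ Q>K, reverse
Step 1:
                  J         X
  Initial    0.3059     1.564
  Change     0.9873    -1.481
  Equil       1.293   0.08311
  solve Keq expr → x = -0.4936; check Q = 3.4330e-04
Then change container volume by factor 1.5 (V_new/V_old).
Step 2:
                  J         X
  Initial    0.8621   0.05541
  Change  -0.005176  0.007764
  Equil      0.8569   0.06317
  solve Keq expr → x = 0.002588; check Q = 3.4330e-04

Direction: forward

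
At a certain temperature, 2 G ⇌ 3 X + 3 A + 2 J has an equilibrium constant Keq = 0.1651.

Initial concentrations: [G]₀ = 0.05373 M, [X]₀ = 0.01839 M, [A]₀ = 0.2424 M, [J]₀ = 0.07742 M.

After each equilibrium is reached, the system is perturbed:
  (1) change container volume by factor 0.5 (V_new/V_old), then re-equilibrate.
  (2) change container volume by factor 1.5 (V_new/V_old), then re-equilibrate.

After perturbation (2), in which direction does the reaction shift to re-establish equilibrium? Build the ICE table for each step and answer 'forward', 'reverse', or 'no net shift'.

Direction: forward

Q₀ = 1.8391e-07 vs Keq = 0.1651 ⇒ Q<K, forward
Step 1:
                    G           X           A           J
  I           0.05373     0.01839      0.2424     0.07742
  C            -0.052       0.078       0.078       0.052
  E          0.001729     0.09639      0.3204      0.1294
  solve Keq expr → x = 0.026; check Q = 0.1651
Then change container volume by factor 0.5 (V_new/V_old).
Step 2:
                    G           X           A           J
  I          0.003458      0.1928      0.6408      0.2588
  C           0.01643    -0.02465    -0.02465    -0.01643
  E           0.01989      0.1681      0.6162      0.2424
  solve Keq expr → x = -0.008217; check Q = 0.1651
Then change container volume by factor 1.5 (V_new/V_old).
Step 3:
                    G           X           A           J
  I           0.01326      0.1121      0.4108      0.1616
  C         -0.008214     0.01232     0.01232    0.008214
  E          0.005047      0.1244      0.4231      0.1698
  solve Keq expr → x = 0.004107; check Q = 0.1651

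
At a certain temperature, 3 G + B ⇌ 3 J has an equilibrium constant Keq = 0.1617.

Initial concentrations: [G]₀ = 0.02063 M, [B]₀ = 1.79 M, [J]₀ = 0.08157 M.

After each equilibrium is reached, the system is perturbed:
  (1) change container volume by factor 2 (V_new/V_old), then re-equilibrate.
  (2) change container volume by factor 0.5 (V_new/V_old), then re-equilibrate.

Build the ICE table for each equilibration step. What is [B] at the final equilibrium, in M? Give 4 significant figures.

[B]_eq = 1.804 M

Q₀ = 34.53 vs Keq = 0.1617 ⇒ Q>K, reverse
Step 1:
                  G         B         J
  Initial   0.02063      1.79   0.08157
  Change    0.04082   0.01361  -0.04082
  Equil     0.06145     1.804   0.04075
  solve Keq expr → x = -0.01361; check Q = 0.1617
Then change container volume by factor 2 (V_new/V_old).
Step 2:
                  G         B         J
  Initial   0.03072    0.9018   0.02038
  Change    0.00275 9.1666e-04  -0.00275
  Equil     0.03347    0.9027   0.01763
  solve Keq expr → x = -9.1666e-04; check Q = 0.1617
Then change container volume by factor 0.5 (V_new/V_old).
Step 3:
                  G         B         J
  Initial   0.06695     1.805   0.03525
  Change    -0.0055 -0.001833    0.0055
  Equil     0.06145     1.804   0.04075
  solve Keq expr → x = 0.001833; check Q = 0.1617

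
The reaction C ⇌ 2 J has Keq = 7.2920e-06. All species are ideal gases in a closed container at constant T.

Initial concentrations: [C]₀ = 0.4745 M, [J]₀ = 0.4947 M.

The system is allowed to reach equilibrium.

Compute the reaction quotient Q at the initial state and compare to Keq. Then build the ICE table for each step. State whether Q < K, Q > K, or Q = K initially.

Q₀ = 0.5158; Q > K (proceeds reverse)

Q₀ = 0.5158 vs Keq = 7.2920e-06 ⇒ Q>K, reverse
Step 1:
                   C          J
  I           0.4745     0.4947
  C           0.2462    -0.4924
  E           0.7207   0.002292
  solve Keq expr → x = -0.2462; check Q = 7.2920e-06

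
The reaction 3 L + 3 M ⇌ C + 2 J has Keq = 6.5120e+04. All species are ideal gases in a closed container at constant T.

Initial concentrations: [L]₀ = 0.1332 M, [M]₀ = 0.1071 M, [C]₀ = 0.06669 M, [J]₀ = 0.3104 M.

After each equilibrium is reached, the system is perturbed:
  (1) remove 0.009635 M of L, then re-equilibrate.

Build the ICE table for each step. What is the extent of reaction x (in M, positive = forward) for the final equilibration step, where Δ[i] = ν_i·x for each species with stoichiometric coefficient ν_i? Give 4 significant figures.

x = -0.001253 M

Q₀ = 2213 vs Keq = 6.5120e+04 ⇒ Q<K, forward
Step 1:
                  L         M         C         J
  I          0.1332    0.1071   0.06669    0.3104
  C        -0.04635  -0.04635   0.01545    0.0309
  E         0.08685   0.06075   0.08214    0.3413
  solve Keq expr → x = 0.01545; check Q = 6.5120e+04
Then remove 0.009635 M of L.
Step 2:
                  L         M         C         J
  I         0.07722   0.06075   0.08214    0.3413
  C        0.003758  0.003758 -0.001253 -0.002506
  E         0.08098   0.06451   0.08089    0.3388
  solve Keq expr → x = -0.001253; check Q = 6.5120e+04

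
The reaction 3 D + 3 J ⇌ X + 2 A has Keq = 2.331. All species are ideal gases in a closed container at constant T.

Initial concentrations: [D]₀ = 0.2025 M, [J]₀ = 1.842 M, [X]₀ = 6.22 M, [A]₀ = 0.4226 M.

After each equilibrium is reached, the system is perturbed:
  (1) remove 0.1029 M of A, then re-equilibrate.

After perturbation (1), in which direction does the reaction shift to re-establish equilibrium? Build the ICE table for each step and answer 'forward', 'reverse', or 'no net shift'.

Q₀ = 21.4 vs Keq = 2.331 ⇒ Q>K, reverse
Step 1:
                    D           J           X           A
  I            0.2025       1.842        6.22      0.4226
  C            0.1341      0.1341    -0.04469    -0.08937
  E            0.3366       1.976       6.175      0.3332
  solve Keq expr → x = -0.04469; check Q = 2.331
Then remove 0.1029 M of A.
Step 2:
                    D           J           X           A
  I            0.3366       1.976       6.175      0.2303
  C          -0.04451    -0.04451     0.01484     0.02967
  E            0.2921       1.932        6.19        0.26
  solve Keq expr → x = 0.01484; check Q = 2.331

Direction: forward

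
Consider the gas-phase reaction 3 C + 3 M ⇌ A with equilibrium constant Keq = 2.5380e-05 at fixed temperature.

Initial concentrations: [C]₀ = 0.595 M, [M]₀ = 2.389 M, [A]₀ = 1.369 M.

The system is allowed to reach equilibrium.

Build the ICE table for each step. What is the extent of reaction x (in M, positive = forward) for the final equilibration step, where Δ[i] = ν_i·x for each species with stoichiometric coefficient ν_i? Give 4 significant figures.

Q₀ = 0.4767 vs Keq = 2.5380e-05 ⇒ Q>K, reverse
Step 1:
                  C         M         A
  Initial     0.595     2.389     1.369
  Change       3.29      3.29    -1.097
  Equil       3.885     5.679    0.2724
  solve Keq expr → x = -1.097; check Q = 2.5380e-05

x = -1.097 M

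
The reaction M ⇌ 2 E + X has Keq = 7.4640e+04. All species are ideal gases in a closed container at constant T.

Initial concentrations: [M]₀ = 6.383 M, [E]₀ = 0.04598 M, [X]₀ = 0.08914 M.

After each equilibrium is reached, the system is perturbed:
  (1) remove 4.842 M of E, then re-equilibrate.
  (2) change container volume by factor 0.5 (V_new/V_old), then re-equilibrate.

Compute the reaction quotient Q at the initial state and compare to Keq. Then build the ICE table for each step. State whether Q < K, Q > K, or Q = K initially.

Q₀ = 2.9525e-05; Q < K (proceeds forward)

Q₀ = 2.9525e-05 vs Keq = 7.4640e+04 ⇒ Q<K, forward
Step 1:
                   M          E          X
  Initial      6.383    0.04598    0.08914
  Change      -6.369      12.74      6.369
  Equil      0.01414      12.78      6.458
  solve Keq expr → x = 6.369; check Q = 7.4640e+04
Then remove 4.842 M of E.
Step 2:
                   M          E          X
  Initial    0.01414      7.942      6.458
  Change   -0.008652     0.0173   0.008652
  Equil     0.005488      7.959      6.467
  solve Keq expr → x = 0.008652; check Q = 7.4640e+04
Then change container volume by factor 0.5 (V_new/V_old).
Step 3:
                   M          E          X
  Initial    0.01098      15.92      12.93
  Change     0.03246   -0.06492   -0.03246
  Equil      0.04344      15.85       12.9
  solve Keq expr → x = -0.03246; check Q = 7.4640e+04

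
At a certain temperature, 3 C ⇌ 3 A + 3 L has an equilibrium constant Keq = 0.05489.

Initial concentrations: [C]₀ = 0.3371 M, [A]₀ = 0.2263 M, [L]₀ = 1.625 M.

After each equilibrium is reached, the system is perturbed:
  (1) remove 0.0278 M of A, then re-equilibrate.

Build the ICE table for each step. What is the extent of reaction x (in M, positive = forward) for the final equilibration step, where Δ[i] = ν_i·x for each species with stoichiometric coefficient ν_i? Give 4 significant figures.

Q₀ = 1.298 vs Keq = 0.05489 ⇒ Q>K, reverse
Step 1:
                    C           A           L
  I            0.3371      0.2263       1.625
  C            0.1131     -0.1131     -0.1131
  E            0.4502      0.1132       1.512
  solve Keq expr → x = -0.03771; check Q = 0.05489
Then remove 0.0278 M of A.
Step 2:
                    C           A           L
  I            0.4502     0.08537       1.512
  C          -0.02103     0.02103     0.02103
  E            0.4292      0.1064       1.533
  solve Keq expr → x = 0.007011; check Q = 0.05489

x = 0.007011 M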